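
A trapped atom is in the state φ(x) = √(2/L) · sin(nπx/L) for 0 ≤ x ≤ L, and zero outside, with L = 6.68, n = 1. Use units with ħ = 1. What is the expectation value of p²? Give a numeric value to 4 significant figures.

p² φ = −ħ² d²φ/dx²; ⟨p²⟩ = −ħ² ∫ φ*·φ'' dx.
d/dx sin(nπx/L) = (nπ/L)·cos(nπx/L) and d²/dx² sin(nπx/L) = −(nπ/L)²·sin(nπx/L); on 0 ≤ x ≤ L, ∫sin²(nπx/L) dx = L/2 and ∫sin(nπx/L)·cos(nπx/L) dx = 0.
⟨p²⟩ = 0.22118.

0.2212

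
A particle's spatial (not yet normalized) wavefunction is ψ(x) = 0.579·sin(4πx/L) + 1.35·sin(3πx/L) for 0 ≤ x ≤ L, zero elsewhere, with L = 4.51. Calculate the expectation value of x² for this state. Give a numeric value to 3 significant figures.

⟨x²⟩ = ∫ x²·|ψ|² dx / ∫|ψ|² dx (integrals over the domain).
On 0 ≤ x ≤ L (j ≠ l): ∫sin²(jπx/L) dx = L/2, ∫sin(jπx/L)·sin(lπx/L) dx = 0; diagonal moments ∫x·sin²(jπx/L) dx = L²/4, ∫x²·sin²(jπx/L) dx = L³·(1/6 − 1/(4j²π²)); cross terms ∫x·sin(jπx/L)·sin(lπx/L) dx = 0 for j + l even and −4jlL²/(π²(j² − l²)²) for j + l odd, ∫x²·sin(jπx/L)·sin(lπx/L) dx = (−1)^(j+l)·4jlL³/(π²(j² − l²)²); higher powers the same way via product-to-sum and parts.
State is unnormalized: ∫|ψ|² dx = 4.8657, and ∫ψ*·x²·ψ dx = 18.237, so ⟨x²⟩ = 18.237 / 4.8657.
⟨x²⟩ = 3.7480.

3.75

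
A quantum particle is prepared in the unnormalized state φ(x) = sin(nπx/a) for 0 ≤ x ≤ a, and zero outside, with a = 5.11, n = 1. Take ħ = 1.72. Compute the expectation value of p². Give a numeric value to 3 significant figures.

1.12

p² φ = −ħ² d²φ/dx²; ⟨p²⟩ = −ħ² ∫ φ*·φ'' dx / ∫|φ|² dx.
d/dx sin(nπx/a) = (nπ/a)·cos(nπx/a) and d²/dx² sin(nπx/a) = −(nπ/a)²·sin(nπx/a); on 0 ≤ x ≤ a, ∫sin²(nπx/a) dx = a/2 and ∫sin(nπx/a)·cos(nπx/a) dx = 0.
State is unnormalized: ∫|φ|² dx = 2.5550, and ∫φ*·(−ħ² φ'') dx = 2.8570, so ⟨p²⟩ = 2.8570 / 2.5550.
⟨p²⟩ = 1.1182.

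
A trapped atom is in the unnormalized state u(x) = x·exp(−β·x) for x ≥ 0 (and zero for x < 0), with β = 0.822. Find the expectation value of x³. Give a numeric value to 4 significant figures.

⟨x³⟩ = ∫ x³·|u|² dx / ∫|u|² dx (integrals over the domain).
Every integrand reduces to terms xʲ·e^(−2βx) on [0, ∞); use ∫₀^∞ xʲ·e^(−2βx) dx = j!/(2β)^(j+1).
State is unnormalized: ∫|u|² dx = 0.45012, and ∫u*·x³·u dx = 6.0781, so ⟨x³⟩ = 6.0781 / 0.45012.
⟨x³⟩ = 13.503.

13.50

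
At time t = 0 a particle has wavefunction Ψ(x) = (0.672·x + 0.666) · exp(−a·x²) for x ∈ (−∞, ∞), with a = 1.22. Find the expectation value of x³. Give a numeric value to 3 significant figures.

0.210

⟨x³⟩ = ∫ x³·|Ψ|² dx / ∫|Ψ|² dx (integrals over the domain).
Expand each integrand as polynomial × e^(−2ax²) and use ∫x^(2j)·e^(−2ax²) dx = (2j−1)!!/(4a)^j · √(π/(2a)), odd powers → 0; here √(π/(2a)) = 1.1347.
State is unnormalized: ∫|Ψ|² dx = 0.60830, and ∫Ψ*·x³·Ψ dx = 0.12795, so ⟨x³⟩ = 0.12795 / 0.60830.
⟨x³⟩ = 0.21034.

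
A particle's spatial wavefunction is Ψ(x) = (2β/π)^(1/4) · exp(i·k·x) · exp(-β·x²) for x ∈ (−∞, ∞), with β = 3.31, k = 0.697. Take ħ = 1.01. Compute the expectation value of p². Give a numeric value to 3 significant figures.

3.87

p² Ψ = −ħ² d²Ψ/dx²; ⟨p²⟩ = −ħ² ∫ Ψ*·Ψ'' dx.
Gaussian moments: ∫x^(2j)·e^(−2βx²) dx = (2j−1)!!/(4β)^j · √(π/(2β)), odd powers integrate to 0; here √(π/(2β)) = 0.68888. Derivatives: Ψ′ = (ik − 2βx)·Ψ, Ψ″ = ((ik − 2βx)² − 2β)·Ψ; the odd-in-x pieces drop out.
⟨p²⟩ = 3.8721.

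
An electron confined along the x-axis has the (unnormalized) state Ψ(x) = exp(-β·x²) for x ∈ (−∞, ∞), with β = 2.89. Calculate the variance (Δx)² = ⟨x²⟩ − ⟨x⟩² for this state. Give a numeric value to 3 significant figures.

0.0865

Compute ⟨x⟩ and ⟨x²⟩ separately, then (Δx)² = ⟨x²⟩ − ⟨x⟩².
Gaussian moments: ∫x^(2j)·e^(−2βx²) dx = (2j−1)!!/(4β)^j · √(π/(2β)), odd powers integrate to 0; here √(π/(2β)) = 0.73724.
Normalization: ∫|Ψ|² dx = 0.73724.
⟨x⟩ = 0.0000 and ⟨x²⟩ = 0.086505.
(Δx)² = 0.086505 − (0.0000)² = 0.086505.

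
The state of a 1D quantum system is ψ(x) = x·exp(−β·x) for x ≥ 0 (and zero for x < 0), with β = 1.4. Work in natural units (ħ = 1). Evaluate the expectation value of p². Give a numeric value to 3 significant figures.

p² ψ = −ħ² d²ψ/dx²; ⟨p²⟩ = −ħ² ∫ ψ*·ψ'' dx / ∫|ψ|² dx.
Differentiate x·exp(−β·x) with the product rule; every integrand then reduces to terms xʲ·e^(−2βx) on [0, ∞), with ∫₀^∞ xʲ·e^(−2βx) dx = j!/(2β)^(j+1).
State is unnormalized: ∫|ψ|² dx = 0.091108, and ∫ψ*·(−ħ² ψ'') dx = 0.17857, so ⟨p²⟩ = 0.17857 / 0.091108.
⟨p²⟩ = 1.9600.

1.96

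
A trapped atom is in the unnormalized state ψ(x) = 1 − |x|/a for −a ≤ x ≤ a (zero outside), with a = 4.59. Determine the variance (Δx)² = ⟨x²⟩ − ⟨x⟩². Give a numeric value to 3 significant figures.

Compute ⟨x⟩ and ⟨x²⟩ separately, then (Δx)² = ⟨x²⟩ − ⟨x⟩².
ψ is even, so ∫ over [−a, a] = 2∫₀ᵃ with ψ = 1 − x/a there: ∫₀ᵃ (1 − x/a)² dx = a/3, ∫₀ᵃ x²(1 − x/a)² dx = a³/30, ∫₀ᵃ x⁴(1 − x/a)² dx = a⁵/105.
Normalization: ∫|ψ|² dx = 3.0600.
⟨x⟩ = 0.0000 and ⟨x²⟩ = 2.1068.
(Δx)² = 2.1068 − (0.0000)² = 2.1068.

2.11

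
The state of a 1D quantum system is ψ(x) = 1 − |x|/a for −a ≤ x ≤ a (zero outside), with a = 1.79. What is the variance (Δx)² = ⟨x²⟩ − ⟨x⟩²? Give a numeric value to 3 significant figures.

Compute ⟨x⟩ and ⟨x²⟩ separately, then (Δx)² = ⟨x²⟩ − ⟨x⟩².
ψ is even, so ∫ over [−a, a] = 2∫₀ᵃ with ψ = 1 − x/a there: ∫₀ᵃ (1 − x/a)² dx = a/3, ∫₀ᵃ x²(1 − x/a)² dx = a³/30, ∫₀ᵃ x⁴(1 − x/a)² dx = a⁵/105.
Normalization: ∫|ψ|² dx = 1.1933.
⟨x⟩ = 0.0000 and ⟨x²⟩ = 0.32041.
(Δx)² = 0.32041 − (0.0000)² = 0.32041.

0.320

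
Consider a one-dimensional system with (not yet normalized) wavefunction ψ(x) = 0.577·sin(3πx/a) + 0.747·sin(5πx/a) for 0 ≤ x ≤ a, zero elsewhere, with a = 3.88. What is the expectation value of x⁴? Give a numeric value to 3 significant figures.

61.3

⟨x⁴⟩ = ∫ x⁴·|ψ|² dx / ∫|ψ|² dx (integrals over the domain).
On 0 ≤ x ≤ a (j ≠ l): ∫sin²(jπx/a) dx = a/2, ∫sin(jπx/a)·sin(lπx/a) dx = 0; diagonal moments ∫x·sin²(jπx/a) dx = a²/4, ∫x²·sin²(jπx/a) dx = a³·(1/6 − 1/(4j²π²)); cross terms ∫x·sin(jπx/a)·sin(lπx/a) dx = 0 for j + l even and −4jla²/(π²(j² − l²)²) for j + l odd, ∫x²·sin(jπx/a)·sin(lπx/a) dx = (−1)^(j+l)·4jla³/(π²(j² − l²)²); higher powers the same way via product-to-sum and parts.
State is unnormalized: ∫|ψ|² dx = 1.7284, and ∫ψ*·x⁴·ψ dx = 105.92, so ⟨x⁴⟩ = 105.92 / 1.7284.
⟨x⁴⟩ = 61.284.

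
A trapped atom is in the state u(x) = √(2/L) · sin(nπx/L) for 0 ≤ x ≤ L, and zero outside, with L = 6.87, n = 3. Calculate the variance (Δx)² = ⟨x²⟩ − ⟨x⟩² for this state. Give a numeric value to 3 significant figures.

3.67

Compute ⟨x⟩ and ⟨x²⟩ separately, then (Δx)² = ⟨x²⟩ − ⟨x⟩².
With sin²θ = (1 − cos2θ)/2 on 0 ≤ x ≤ L: ∫sin²(nπx/L) dx = L/2, ∫x·sin²(nπx/L) dx = L²/4, ∫x²·sin²(nπx/L) dx = L³·(1/6 − 1/(4n²π²)); higher powers xᵏ the same way, integrating xᵏ·cos(2nπx/L) by parts.
⟨x⟩ = 3.4350 and ⟨x²⟩ = 15.467.
(Δx)² = 15.467 − (3.4350)² = 3.6674.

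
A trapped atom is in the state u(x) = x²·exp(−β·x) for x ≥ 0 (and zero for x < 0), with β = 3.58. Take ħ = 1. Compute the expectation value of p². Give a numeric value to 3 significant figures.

p² u = −ħ² d²u/dx²; ⟨p²⟩ = −ħ² ∫ u*·u'' dx / ∫|u|² dx.
Differentiate x²·exp(−β·x) with the product rule; every integrand then reduces to terms xʲ·e^(−2βx) on [0, ∞), with ∫₀^∞ xʲ·e^(−2βx) dx = j!/(2β)^(j+1).
State is unnormalized: ∫|u|² dx = 0.0012754, and ∫u*·(−ħ² u'') dx = 0.0054487, so ⟨p²⟩ = 0.0054487 / 0.0012754.
⟨p²⟩ = 4.2721.

4.27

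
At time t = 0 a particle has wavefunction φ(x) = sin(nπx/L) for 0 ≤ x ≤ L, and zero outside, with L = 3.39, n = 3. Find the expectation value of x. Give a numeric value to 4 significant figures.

1.695

⟨x⟩ = ∫ x·|φ|² dx / ∫|φ|² dx (integrals over the domain).
With sin²θ = (1 − cos2θ)/2 on 0 ≤ x ≤ L: ∫sin²(nπx/L) dx = L/2, ∫x·sin²(nπx/L) dx = L²/4, ∫x²·sin²(nπx/L) dx = L³·(1/6 − 1/(4n²π²)); higher powers xᵏ the same way, integrating xᵏ·cos(2nπx/L) by parts.
State is unnormalized: ∫|φ|² dx = 1.6950, and ∫φ*·x·φ dx = 2.8730, so ⟨x⟩ = 2.8730 / 1.6950.
⟨x⟩ = 1.6950.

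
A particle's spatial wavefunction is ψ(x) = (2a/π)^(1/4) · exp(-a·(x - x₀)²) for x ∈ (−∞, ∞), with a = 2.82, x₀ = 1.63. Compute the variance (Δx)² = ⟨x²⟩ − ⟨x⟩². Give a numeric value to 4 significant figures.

0.08865

Compute ⟨x⟩ and ⟨x²⟩ separately, then (Δx)² = ⟨x²⟩ − ⟨x⟩².
Gaussian moments (u = x − x₀): ∫u^(2j)·e^(−2au²) du = (2j−1)!!/(4a)^j · √(π/(2a)), odd powers integrate to 0; here √(π/(2a)) = 0.74634.
⟨x⟩ = 1.6300 and ⟨x²⟩ = 2.7456.
(Δx)² = 2.7456 − (1.6300)² = 0.088652.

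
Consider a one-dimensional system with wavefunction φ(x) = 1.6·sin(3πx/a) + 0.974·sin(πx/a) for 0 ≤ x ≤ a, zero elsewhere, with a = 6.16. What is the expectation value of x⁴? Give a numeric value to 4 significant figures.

⟨x⁴⟩ = ∫ x⁴·|φ|² dx / ∫|φ|² dx (integrals over the domain).
On 0 ≤ x ≤ a (j ≠ l): ∫sin²(jπx/a) dx = a/2, ∫sin(jπx/a)·sin(lπx/a) dx = 0; diagonal moments ∫x·sin²(jπx/a) dx = a²/4, ∫x²·sin²(jπx/a) dx = a³·(1/6 − 1/(4j²π²)); cross terms ∫x·sin(jπx/a)·sin(lπx/a) dx = 0 for j + l even and −4jla²/(π²(j² − l²)²) for j + l odd, ∫x²·sin(jπx/a)·sin(lπx/a) dx = (−1)^(j+l)·4jla³/(π²(j² − l²)²); higher powers the same way via product-to-sum and parts.
State is unnormalized: ∫|φ|² dx = 10.807, and ∫φ*·x⁴·φ dx = 3475.7, so ⟨x⁴⟩ = 3475.7 / 10.807.
⟨x⁴⟩ = 321.63.

321.6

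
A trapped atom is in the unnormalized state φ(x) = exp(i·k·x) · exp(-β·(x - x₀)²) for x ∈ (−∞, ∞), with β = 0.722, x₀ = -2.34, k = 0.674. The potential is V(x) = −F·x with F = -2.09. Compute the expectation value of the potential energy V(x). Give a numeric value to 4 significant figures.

-4.891

⟨V⟩ = ∫ V(x)·|φ|² dx / ∫|φ|² dx.
Gaussian moments (u = x − x₀): ∫u^(2j)·e^(−2βu²) du = (2j−1)!!/(4β)^j · √(π/(2β)), odd powers integrate to 0; here √(π/(2β)) = 1.4750.
State is unnormalized: ∫|φ|² dx = 1.4750, and ∫φ*·V(x)·φ dx = -7.2136, so ⟨V⟩ = -7.2136 / 1.4750.
⟨V⟩ = -4.8906.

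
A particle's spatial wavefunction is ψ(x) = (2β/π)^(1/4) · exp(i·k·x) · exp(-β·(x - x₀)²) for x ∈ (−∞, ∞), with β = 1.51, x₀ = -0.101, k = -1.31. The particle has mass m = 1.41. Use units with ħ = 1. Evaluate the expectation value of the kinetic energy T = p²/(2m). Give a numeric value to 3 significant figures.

1.14

T = −(ħ²/2m) d²/dx², so ⟨T⟩ = −(ħ²/2m) ∫ ψ*·ψ'' dx; with m = 1.41.
Gaussian moments (u = x − x₀): ∫u^(2j)·e^(−2βu²) du = (2j−1)!!/(4β)^j · √(π/(2β)), odd powers integrate to 0; here √(π/(2β)) = 1.0199. Derivatives: ψ′ = (ik − 2βu)·ψ, ψ″ = ((ik − 2βu)² − 2β)·ψ; the odd-in-u pieces drop out.
⟨T⟩ = 1.1440.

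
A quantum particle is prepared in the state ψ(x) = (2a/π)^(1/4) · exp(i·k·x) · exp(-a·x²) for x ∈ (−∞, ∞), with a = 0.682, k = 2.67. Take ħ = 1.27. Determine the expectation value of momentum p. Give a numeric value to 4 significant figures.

p ψ = −iħ dψ/dx; then ⟨p⟩ = ∫ ψ*·(pψ) dx.
Gaussian moments: ∫x^(2j)·e^(−2ax²) dx = (2j−1)!!/(4a)^j · √(π/(2a)), odd powers integrate to 0; here √(π/(2a)) = 1.5176. Derivatives: ψ′ = (ik − 2ax)·ψ, ψ″ = ((ik − 2ax)² − 2a)·ψ; the odd-in-x pieces drop out.
⟨p⟩ = 3.3909.

3.391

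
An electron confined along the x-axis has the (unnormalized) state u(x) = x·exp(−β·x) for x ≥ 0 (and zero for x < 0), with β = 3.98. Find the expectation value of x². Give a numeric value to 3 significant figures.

0.189

⟨x²⟩ = ∫ x²·|u|² dx / ∫|u|² dx (integrals over the domain).
Every integrand reduces to terms xʲ·e^(−2βx) on [0, ∞); use ∫₀^∞ xʲ·e^(−2βx) dx = j!/(2β)^(j+1).
State is unnormalized: ∫|u|² dx = 0.0039654, and ∫u*·x²·u dx = 0.00075101, so ⟨x²⟩ = 0.00075101 / 0.0039654.
⟨x²⟩ = 0.18939.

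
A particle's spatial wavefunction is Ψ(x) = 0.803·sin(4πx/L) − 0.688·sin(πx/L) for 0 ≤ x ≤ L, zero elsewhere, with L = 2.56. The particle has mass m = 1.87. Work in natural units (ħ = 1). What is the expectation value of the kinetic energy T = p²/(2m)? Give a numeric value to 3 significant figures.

T = −(ħ²/2m) d²/dx², so ⟨T⟩ = −(ħ²/2m) ∫ Ψ*·Ψ'' dx / ∫|Ψ|² dx; with m = 1.87.
d²/dx² sin(jπx/L) = −(jπ/L)²·sin(jπx/L); on 0 ≤ x ≤ L, ∫sin²(jπx/L) dx = L/2 and ∫sin(jπx/L)·sin(lπx/L) dx = 0 for j ≠ l, so only diagonal terms survive in ∫|Ψ|² and ∫Ψ·Ψ″; ∫Ψ·Ψ′ dx = [Ψ²/2] between the walls = 0.
State is unnormalized: ∫|Ψ|² dx = 1.4312, and ∫Ψ*·(−ħ²/2m · Ψ'') dx = 5.5615, so ⟨T⟩ = 5.5615 / 1.4312.
⟨T⟩ = 3.8858.

3.89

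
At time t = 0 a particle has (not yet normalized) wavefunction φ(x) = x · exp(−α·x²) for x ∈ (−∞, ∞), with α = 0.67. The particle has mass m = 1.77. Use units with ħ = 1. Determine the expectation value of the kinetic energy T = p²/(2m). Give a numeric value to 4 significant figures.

T = −(ħ²/2m) d²/dx², so ⟨T⟩ = −(ħ²/2m) ∫ φ*·φ'' dx / ∫|φ|² dx; with m = 1.77.
Expand each integrand as polynomial × e^(−2αx²) and use ∫x^(2j)·e^(−2αx²) dx = (2j−1)!!/(4α)^j · √(π/(2α)), odd powers → 0; here √(π/(2α)) = 1.5312. Differentiate with the product rule, d/dx e^(−αx²) = −2αx·e^(−αx²).
State is unnormalized: ∫|φ|² dx = 0.57133, and ∫φ*·(−ħ²/2m · φ'') dx = 0.32440, so ⟨T⟩ = 0.32440 / 0.57133.
⟨T⟩ = 0.56780.

0.5678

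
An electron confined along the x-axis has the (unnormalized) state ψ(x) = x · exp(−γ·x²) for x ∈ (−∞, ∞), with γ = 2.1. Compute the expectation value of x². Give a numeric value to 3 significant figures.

0.357

⟨x²⟩ = ∫ x²·|ψ|² dx / ∫|ψ|² dx (integrals over the domain).
Expand each integrand as polynomial × e^(−2γx²) and use ∫x^(2j)·e^(−2γx²) dx = (2j−1)!!/(4γ)^j · √(π/(2γ)), odd powers → 0; here √(π/(2γ)) = 0.86487.
State is unnormalized: ∫|ψ|² dx = 0.10296, and ∫ψ*·x²·ψ dx = 0.036772, so ⟨x²⟩ = 0.036772 / 0.10296.
⟨x²⟩ = 0.35714.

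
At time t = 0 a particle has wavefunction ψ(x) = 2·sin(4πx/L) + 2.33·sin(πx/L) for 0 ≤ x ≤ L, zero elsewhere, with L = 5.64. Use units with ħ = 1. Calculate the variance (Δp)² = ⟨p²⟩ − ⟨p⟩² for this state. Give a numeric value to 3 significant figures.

2.28

Compute ⟨p⟩ and ⟨p²⟩ separately; (Δp)² = ⟨p²⟩ − ⟨p⟩².
d²/dx² sin(jπx/L) = −(jπ/L)²·sin(jπx/L); on 0 ≤ x ≤ L, ∫sin²(jπx/L) dx = L/2 and ∫sin(jπx/L)·sin(lπx/L) dx = 0 for j ≠ l, so only diagonal terms survive in ∫|ψ|² and ∫ψ·ψ″; ∫ψ·ψ′ dx = [ψ²/2] between the walls = 0.
Normalization: ∫|ψ|² dx = 26.589.
⟨p⟩ = 0.0000 and ⟨p²⟩ = 2.2847.
(Δp)² = 2.2847 − (0.0000)² = 2.2847.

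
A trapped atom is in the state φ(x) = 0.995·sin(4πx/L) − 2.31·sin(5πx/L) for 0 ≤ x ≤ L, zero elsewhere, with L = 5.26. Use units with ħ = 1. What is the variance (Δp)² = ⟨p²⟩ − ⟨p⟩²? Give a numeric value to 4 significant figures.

8.416

Compute ⟨p⟩ and ⟨p²⟩ separately; (Δp)² = ⟨p²⟩ − ⟨p⟩².
d²/dx² sin(jπx/L) = −(jπ/L)²·sin(jπx/L); on 0 ≤ x ≤ L, ∫sin²(jπx/L) dx = L/2 and ∫sin(jπx/L)·sin(lπx/L) dx = 0 for j ≠ l, so only diagonal terms survive in ∫|φ|² and ∫φ·φ″; ∫φ·φ′ dx = [φ²/2] between the walls = 0.
Normalization: ∫|φ|² dx = 16.638.
⟨p⟩ = 0.0000 and ⟨p²⟩ = 8.4156.
(Δp)² = 8.4156 − (0.0000)² = 8.4156.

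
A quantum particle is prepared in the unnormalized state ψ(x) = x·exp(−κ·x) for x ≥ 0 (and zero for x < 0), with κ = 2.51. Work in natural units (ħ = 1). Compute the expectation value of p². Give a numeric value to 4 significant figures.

p² ψ = −ħ² d²ψ/dx²; ⟨p²⟩ = −ħ² ∫ ψ*·ψ'' dx / ∫|ψ|² dx.
Differentiate x·exp(−κ·x) with the product rule; every integrand then reduces to terms xʲ·e^(−2κx) on [0, ∞), with ∫₀^∞ xʲ·e^(−2κx) dx = j!/(2κ)^(j+1).
State is unnormalized: ∫|ψ|² dx = 0.015810, and ∫ψ*·(−ħ² ψ'') dx = 0.099602, so ⟨p²⟩ = 0.099602 / 0.015810.
⟨p²⟩ = 6.3001.

6.300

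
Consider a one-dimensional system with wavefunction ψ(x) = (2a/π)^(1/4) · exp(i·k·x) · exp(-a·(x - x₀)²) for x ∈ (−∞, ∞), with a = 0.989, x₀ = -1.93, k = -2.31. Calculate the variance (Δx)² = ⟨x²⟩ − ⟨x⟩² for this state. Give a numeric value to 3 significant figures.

Compute ⟨x⟩ and ⟨x²⟩ separately, then (Δx)² = ⟨x²⟩ − ⟨x⟩².
Gaussian moments (u = x − x₀): ∫u^(2j)·e^(−2au²) du = (2j−1)!!/(4a)^j · √(π/(2a)), odd powers integrate to 0; here √(π/(2a)) = 1.2603.
⟨x⟩ = -1.9300 and ⟨x²⟩ = 3.9777.
(Δx)² = 3.9777 − (-1.9300)² = 0.25278.

0.253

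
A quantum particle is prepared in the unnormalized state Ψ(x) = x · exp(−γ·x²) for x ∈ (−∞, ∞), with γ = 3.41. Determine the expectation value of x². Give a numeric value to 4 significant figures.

⟨x²⟩ = ∫ x²·|Ψ|² dx / ∫|Ψ|² dx (integrals over the domain).
Expand each integrand as polynomial × e^(−2γx²) and use ∫x^(2j)·e^(−2γx²) dx = (2j−1)!!/(4γ)^j · √(π/(2γ)), odd powers → 0; here √(π/(2γ)) = 0.67871.
State is unnormalized: ∫|Ψ|² dx = 0.049759, and ∫Ψ*·x²·Ψ dx = 0.010944, so ⟨x²⟩ = 0.010944 / 0.049759.
⟨x²⟩ = 0.21994.

0.2199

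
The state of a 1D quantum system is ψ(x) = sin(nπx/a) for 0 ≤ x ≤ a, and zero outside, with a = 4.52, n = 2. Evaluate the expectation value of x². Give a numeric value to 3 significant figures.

⟨x²⟩ = ∫ x²·|ψ|² dx / ∫|ψ|² dx (integrals over the domain).
With sin²θ = (1 − cos2θ)/2 on 0 ≤ x ≤ a: ∫sin²(nπx/a) dx = a/2, ∫x·sin²(nπx/a) dx = a²/4, ∫x²·sin²(nπx/a) dx = a³·(1/6 − 1/(4n²π²)); higher powers xᵏ the same way, integrating xᵏ·cos(2nπx/a) by parts.
State is unnormalized: ∫|ψ|² dx = 2.2600, and ∫ψ*·x²·ψ dx = 14.806, so ⟨x²⟩ = 14.806 / 2.2600.
⟨x²⟩ = 6.5514.

6.55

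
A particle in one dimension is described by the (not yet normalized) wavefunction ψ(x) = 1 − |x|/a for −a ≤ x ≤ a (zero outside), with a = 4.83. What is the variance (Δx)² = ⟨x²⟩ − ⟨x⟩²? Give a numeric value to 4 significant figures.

2.333

Compute ⟨x⟩ and ⟨x²⟩ separately, then (Δx)² = ⟨x²⟩ − ⟨x⟩².
ψ is even, so ∫ over [−a, a] = 2∫₀ᵃ with ψ = 1 − x/a there: ∫₀ᵃ (1 − x/a)² dx = a/3, ∫₀ᵃ x²(1 − x/a)² dx = a³/30, ∫₀ᵃ x⁴(1 − x/a)² dx = a⁵/105.
Normalization: ∫|ψ|² dx = 3.2200.
⟨x⟩ = 0.0000 and ⟨x²⟩ = 2.3329.
(Δx)² = 2.3329 − (0.0000)² = 2.3329.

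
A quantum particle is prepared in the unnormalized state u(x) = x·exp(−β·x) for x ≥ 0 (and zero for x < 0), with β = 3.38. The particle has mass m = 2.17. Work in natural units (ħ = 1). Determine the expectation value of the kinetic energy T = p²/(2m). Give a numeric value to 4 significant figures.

T = −(ħ²/2m) d²/dx², so ⟨T⟩ = −(ħ²/2m) ∫ u*·u'' dx / ∫|u|² dx; with m = 2.17.
Differentiate x·exp(−β·x) with the product rule; every integrand then reduces to terms xʲ·e^(−2βx) on [0, ∞), with ∫₀^∞ xʲ·e^(−2βx) dx = j!/(2β)^(j+1).
State is unnormalized: ∫|u|² dx = 0.0064743, and ∫u*·(−ħ²/2m · u'') dx = 0.017043, so ⟨T⟩ = 0.017043 / 0.0064743.
⟨T⟩ = 2.6324.

2.632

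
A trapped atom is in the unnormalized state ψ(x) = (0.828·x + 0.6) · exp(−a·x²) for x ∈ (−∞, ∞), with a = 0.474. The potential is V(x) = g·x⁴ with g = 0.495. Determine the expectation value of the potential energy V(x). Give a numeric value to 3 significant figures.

⟨V⟩ = ∫ V(x)·|ψ|² dx / ∫|ψ|² dx.
Expand each integrand as polynomial × e^(−2ax²) and use ∫x^(2j)·e^(−2ax²) dx = (2j−1)!!/(4a)^j · √(π/(2a)), odd powers → 0; here √(π/(2a)) = 1.8204.
State is unnormalized: ∫|ψ|² dx = 1.3136, and ∫ψ*·V(x)·ψ dx = 1.6303, so ⟨V⟩ = 1.6303 / 1.3136.
⟨V⟩ = 1.2411.

1.24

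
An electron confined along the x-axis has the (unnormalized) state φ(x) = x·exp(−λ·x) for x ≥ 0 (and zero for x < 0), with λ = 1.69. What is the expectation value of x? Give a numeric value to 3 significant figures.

⟨x⟩ = ∫ x·|φ|² dx / ∫|φ|² dx (integrals over the domain).
Every integrand reduces to terms xʲ·e^(−2λx) on [0, ∞); use ∫₀^∞ xʲ·e^(−2λx) dx = j!/(2λ)^(j+1).
State is unnormalized: ∫|φ|² dx = 0.051794, and ∫φ*·x·φ dx = 0.045971, so ⟨x⟩ = 0.045971 / 0.051794.
⟨x⟩ = 0.88757.

0.888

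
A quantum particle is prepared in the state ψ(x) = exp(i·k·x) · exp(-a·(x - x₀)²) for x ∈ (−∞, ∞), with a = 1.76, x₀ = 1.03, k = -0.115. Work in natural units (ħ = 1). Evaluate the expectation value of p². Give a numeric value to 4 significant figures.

p² ψ = −ħ² d²ψ/dx²; ⟨p²⟩ = −ħ² ∫ ψ*·ψ'' dx / ∫|ψ|² dx.
Gaussian moments (u = x − x₀): ∫u^(2j)·e^(−2au²) du = (2j−1)!!/(4a)^j · √(π/(2a)), odd powers integrate to 0; here √(π/(2a)) = 0.94472. Derivatives: ψ′ = (ik − 2au)·ψ, ψ″ = ((ik − 2au)² − 2a)·ψ; the odd-in-u pieces drop out.
State is unnormalized: ∫|ψ|² dx = 0.94472, and ∫ψ*·(−ħ² ψ'') dx = 1.6752, so ⟨p²⟩ = 1.6752 / 0.94472.
⟨p²⟩ = 1.7732.

1.773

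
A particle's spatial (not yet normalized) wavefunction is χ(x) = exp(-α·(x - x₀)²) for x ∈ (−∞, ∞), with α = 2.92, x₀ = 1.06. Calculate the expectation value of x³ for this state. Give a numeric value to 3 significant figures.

1.46

⟨x³⟩ = ∫ x³·|χ|² dx / ∫|χ|² dx (integrals over the domain).
Gaussian moments (u = x − x₀): ∫u^(2j)·e^(−2αu²) du = (2j−1)!!/(4α)^j · √(π/(2α)), odd powers integrate to 0; here √(π/(2α)) = 0.73345.
State is unnormalized: ∫|χ|² dx = 0.73345, and ∫χ*·x³·χ dx = 1.0732, so ⟨x³⟩ = 1.0732 / 0.73345.
⟨x³⟩ = 1.4633.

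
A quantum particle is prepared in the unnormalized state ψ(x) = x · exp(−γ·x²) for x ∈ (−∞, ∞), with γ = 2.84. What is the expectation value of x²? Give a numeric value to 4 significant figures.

⟨x²⟩ = ∫ x²·|ψ|² dx / ∫|ψ|² dx (integrals over the domain).
Expand each integrand as polynomial × e^(−2γx²) and use ∫x^(2j)·e^(−2γx²) dx = (2j−1)!!/(4γ)^j · √(π/(2γ)), odd powers → 0; here √(π/(2γ)) = 0.74371.
State is unnormalized: ∫|ψ|² dx = 0.065467, and ∫ψ*·x²·ψ dx = 0.017289, so ⟨x²⟩ = 0.017289 / 0.065467.
⟨x²⟩ = 0.26408.

0.2641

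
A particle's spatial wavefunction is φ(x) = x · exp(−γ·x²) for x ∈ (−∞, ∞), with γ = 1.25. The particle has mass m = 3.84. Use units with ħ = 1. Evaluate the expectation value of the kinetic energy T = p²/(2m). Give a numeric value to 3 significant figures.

0.488

T = −(ħ²/2m) d²/dx², so ⟨T⟩ = −(ħ²/2m) ∫ φ*·φ'' dx / ∫|φ|² dx; with m = 3.84.
Expand each integrand as polynomial × e^(−2γx²) and use ∫x^(2j)·e^(−2γx²) dx = (2j−1)!!/(4γ)^j · √(π/(2γ)), odd powers → 0; here √(π/(2γ)) = 1.1210. Differentiate with the product rule, d/dx e^(−γx²) = −2γx·e^(−γx²).
State is unnormalized: ∫|φ|² dx = 0.22420, and ∫φ*·(−ħ²/2m · φ'') dx = 0.10947, so ⟨T⟩ = 0.10947 / 0.22420.
⟨T⟩ = 0.48828.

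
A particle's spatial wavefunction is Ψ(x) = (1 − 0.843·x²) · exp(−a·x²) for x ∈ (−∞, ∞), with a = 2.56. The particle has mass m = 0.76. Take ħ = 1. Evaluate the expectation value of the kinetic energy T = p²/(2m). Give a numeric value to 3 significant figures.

2.39

T = −(ħ²/2m) d²/dx², so ⟨T⟩ = −(ħ²/2m) ∫ Ψ*·Ψ'' dx / ∫|Ψ|² dx; with m = 0.76.
Expand each integrand as polynomial × e^(−2ax²) and use ∫x^(2j)·e^(−2ax²) dx = (2j−1)!!/(4a)^j · √(π/(2a)), odd powers → 0; here √(π/(2a)) = 0.78332. Differentiate with the product rule, d/dx e^(−ax²) = −2ax·e^(−ax²).
State is unnormalized: ∫|Ψ|² dx = 0.67028, and ∫Ψ*·(−ħ²/2m · Ψ'') dx = 1.5991, so ⟨T⟩ = 1.5991 / 0.67028.
⟨T⟩ = 2.3857.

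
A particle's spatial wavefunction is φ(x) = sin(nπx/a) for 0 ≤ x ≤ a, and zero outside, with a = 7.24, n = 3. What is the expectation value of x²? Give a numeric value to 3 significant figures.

⟨x²⟩ = ∫ x²·|φ|² dx / ∫|φ|² dx (integrals over the domain).
With sin²θ = (1 − cos2θ)/2 on 0 ≤ x ≤ a: ∫sin²(nπx/a) dx = a/2, ∫x·sin²(nπx/a) dx = a²/4, ∫x²·sin²(nπx/a) dx = a³·(1/6 − 1/(4n²π²)); higher powers xᵏ the same way, integrating xᵏ·cos(2nπx/a) by parts.
State is unnormalized: ∫|φ|² dx = 3.6200, and ∫φ*·x²·φ dx = 62.182, so ⟨x²⟩ = 62.182 / 3.6200.
⟨x²⟩ = 17.177.

17.2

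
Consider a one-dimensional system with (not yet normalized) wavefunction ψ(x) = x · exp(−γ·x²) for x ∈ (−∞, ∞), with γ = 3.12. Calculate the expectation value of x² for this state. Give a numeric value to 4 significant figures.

0.2404

⟨x²⟩ = ∫ x²·|ψ|² dx / ∫|ψ|² dx (integrals over the domain).
Expand each integrand as polynomial × e^(−2γx²) and use ∫x^(2j)·e^(−2γx²) dx = (2j−1)!!/(4γ)^j · √(π/(2γ)), odd powers → 0; here √(π/(2γ)) = 0.70955.
State is unnormalized: ∫|ψ|² dx = 0.056855, and ∫ψ*·x²·ψ dx = 0.013667, so ⟨x²⟩ = 0.013667 / 0.056855.
⟨x²⟩ = 0.24038.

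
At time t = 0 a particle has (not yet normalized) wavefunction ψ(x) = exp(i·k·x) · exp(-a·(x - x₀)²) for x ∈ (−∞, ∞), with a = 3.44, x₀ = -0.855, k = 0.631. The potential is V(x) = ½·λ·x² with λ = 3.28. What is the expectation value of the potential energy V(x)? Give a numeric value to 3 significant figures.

1.32

⟨V⟩ = ∫ V(x)·|ψ|² dx / ∫|ψ|² dx.
Gaussian moments (u = x − x₀): ∫u^(2j)·e^(−2au²) du = (2j−1)!!/(4a)^j · √(π/(2a)), odd powers integrate to 0; here √(π/(2a)) = 0.67574.
State is unnormalized: ∫|ψ|² dx = 0.67574, and ∫ψ*·V(x)·ψ dx = 0.89067, so ⟨V⟩ = 0.89067 / 0.67574.
⟨V⟩ = 1.3181.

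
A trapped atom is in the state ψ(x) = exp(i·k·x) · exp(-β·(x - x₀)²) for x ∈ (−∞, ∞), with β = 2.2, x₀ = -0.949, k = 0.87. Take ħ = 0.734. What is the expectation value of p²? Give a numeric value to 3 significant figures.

p² ψ = −ħ² d²ψ/dx²; ⟨p²⟩ = −ħ² ∫ ψ*·ψ'' dx / ∫|ψ|² dx.
Gaussian moments (u = x − x₀): ∫u^(2j)·e^(−2βu²) du = (2j−1)!!/(4β)^j · √(π/(2β)), odd powers integrate to 0; here √(π/(2β)) = 0.84498. Derivatives: ψ′ = (ik − 2βu)·ψ, ψ″ = ((ik − 2βu)² − 2β)·ψ; the odd-in-u pieces drop out.
State is unnormalized: ∫|ψ|² dx = 0.84498, and ∫ψ*·(−ħ² ψ'') dx = 1.3461, so ⟨p²⟩ = 1.3461 / 0.84498.
⟨p²⟩ = 1.5930.

1.59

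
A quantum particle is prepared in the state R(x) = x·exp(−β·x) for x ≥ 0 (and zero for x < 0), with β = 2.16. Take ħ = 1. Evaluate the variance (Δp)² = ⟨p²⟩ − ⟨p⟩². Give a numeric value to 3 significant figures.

Compute ⟨p⟩ and ⟨p²⟩ separately; (Δp)² = ⟨p²⟩ − ⟨p⟩².
Differentiate x·exp(−β·x) with the product rule; every integrand then reduces to terms xʲ·e^(−2βx) on [0, ∞), with ∫₀^∞ xʲ·e^(−2βx) dx = j!/(2β)^(j+1).
Normalization: ∫|R|² dx = 0.024807.
⟨p⟩ = 0.0000 and ⟨p²⟩ = 4.6656.
(Δp)² = 4.6656 − (0.0000)² = 4.6656.

4.67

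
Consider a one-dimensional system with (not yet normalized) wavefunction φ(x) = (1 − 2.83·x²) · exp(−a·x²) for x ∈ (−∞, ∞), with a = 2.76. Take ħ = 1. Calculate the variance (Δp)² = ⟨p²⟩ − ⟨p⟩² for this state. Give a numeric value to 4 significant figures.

7.955

Compute ⟨p⟩ and ⟨p²⟩ separately; (Δp)² = ⟨p²⟩ − ⟨p⟩².
Expand each integrand as polynomial × e^(−2ax²) and use ∫x^(2j)·e^(−2ax²) dx = (2j−1)!!/(4a)^j · √(π/(2a)), odd powers → 0; here √(π/(2a)) = 0.75441. Differentiate with the product rule, d/dx e^(−ax²) = −2ax·e^(−ax²).
Normalization: ∫|φ|² dx = 0.51635.
⟨p⟩ = 0.0000 and ⟨p²⟩ = 7.9546.
(Δp)² = 7.9546 − (0.0000)² = 7.9546.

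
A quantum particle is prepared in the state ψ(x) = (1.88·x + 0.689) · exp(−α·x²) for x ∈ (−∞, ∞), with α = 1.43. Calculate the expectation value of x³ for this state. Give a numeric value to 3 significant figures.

0.217

⟨x³⟩ = ∫ x³·|ψ|² dx / ∫|ψ|² dx (integrals over the domain).
Expand each integrand as polynomial × e^(−2αx²) and use ∫x^(2j)·e^(−2αx²) dx = (2j−1)!!/(4α)^j · √(π/(2α)), odd powers → 0; here √(π/(2α)) = 1.0481.
State is unnormalized: ∫|ψ|² dx = 1.1451, and ∫ψ*·x³·ψ dx = 0.24896, so ⟨x³⟩ = 0.24896 / 1.1451.
⟨x³⟩ = 0.21740.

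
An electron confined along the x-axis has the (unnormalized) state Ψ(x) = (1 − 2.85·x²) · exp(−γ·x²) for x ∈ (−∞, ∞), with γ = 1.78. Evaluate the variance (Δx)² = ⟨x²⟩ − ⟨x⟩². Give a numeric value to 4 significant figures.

Compute ⟨x⟩ and ⟨x²⟩ separately, then (Δx)² = ⟨x²⟩ − ⟨x⟩².
Expand each integrand as polynomial × e^(−2γx²) and use ∫x^(2j)·e^(−2γx²) dx = (2j−1)!!/(4γ)^j · √(π/(2γ)), odd powers → 0; here √(π/(2γ)) = 0.93940.
Normalization: ∫|Ψ|² dx = 0.63890.
⟨x⟩ = 0.0000 and ⟨x²⟩ = 0.20686.
(Δx)² = 0.20686 − (0.0000)² = 0.20686.

0.2069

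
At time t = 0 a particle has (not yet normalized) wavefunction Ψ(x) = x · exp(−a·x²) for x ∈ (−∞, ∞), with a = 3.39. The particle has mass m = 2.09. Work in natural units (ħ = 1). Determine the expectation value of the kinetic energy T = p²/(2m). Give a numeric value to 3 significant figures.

2.43

T = −(ħ²/2m) d²/dx², so ⟨T⟩ = −(ħ²/2m) ∫ Ψ*·Ψ'' dx / ∫|Ψ|² dx; with m = 2.09.
Expand each integrand as polynomial × e^(−2ax²) and use ∫x^(2j)·e^(−2ax²) dx = (2j−1)!!/(4a)^j · √(π/(2a)), odd powers → 0; here √(π/(2a)) = 0.68071. Differentiate with the product rule, d/dx e^(−ax²) = −2ax·e^(−ax²).
State is unnormalized: ∫|Ψ|² dx = 0.050200, and ∫Ψ*·(−ħ²/2m · Ψ'') dx = 0.12214, so ⟨T⟩ = 0.12214 / 0.050200.
⟨T⟩ = 2.4330.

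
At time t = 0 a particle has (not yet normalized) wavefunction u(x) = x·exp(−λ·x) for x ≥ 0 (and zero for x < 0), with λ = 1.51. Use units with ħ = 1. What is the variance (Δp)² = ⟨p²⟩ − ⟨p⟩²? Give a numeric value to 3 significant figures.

2.28

Compute ⟨p⟩ and ⟨p²⟩ separately; (Δp)² = ⟨p²⟩ − ⟨p⟩².
Differentiate x·exp(−λ·x) with the product rule; every integrand then reduces to terms xʲ·e^(−2λx) on [0, ∞), with ∫₀^∞ xʲ·e^(−2λx) dx = j!/(2λ)^(j+1).
Normalization: ∫|u|² dx = 0.072612.
⟨p⟩ = 0.0000 and ⟨p²⟩ = 2.2801.
(Δp)² = 2.2801 − (0.0000)² = 2.2801.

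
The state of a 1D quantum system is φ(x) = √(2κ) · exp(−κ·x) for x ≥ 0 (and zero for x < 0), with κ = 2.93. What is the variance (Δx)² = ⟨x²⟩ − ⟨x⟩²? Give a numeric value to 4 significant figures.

0.02912

Compute ⟨x⟩ and ⟨x²⟩ separately, then (Δx)² = ⟨x²⟩ − ⟨x⟩².
Every integrand reduces to terms xʲ·e^(−2κx) on [0, ∞); use ∫₀^∞ xʲ·e^(−2κx) dx = j!/(2κ)^(j+1).
⟨x⟩ = 0.17065 and ⟨x²⟩ = 0.058242.
(Δx)² = 0.058242 − (0.17065)² = 0.029121.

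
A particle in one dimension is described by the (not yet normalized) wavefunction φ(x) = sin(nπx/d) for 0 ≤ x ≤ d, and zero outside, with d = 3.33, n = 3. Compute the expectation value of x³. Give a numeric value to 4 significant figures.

8.920

⟨x³⟩ = ∫ x³·|φ|² dx / ∫|φ|² dx (integrals over the domain).
With sin²θ = (1 − cos2θ)/2 on 0 ≤ x ≤ d: ∫sin²(nπx/d) dx = d/2, ∫x·sin²(nπx/d) dx = d²/4, ∫x²·sin²(nπx/d) dx = d³·(1/6 − 1/(4n²π²)); higher powers xᵏ the same way, integrating xᵏ·cos(2nπx/d) by parts.
State is unnormalized: ∫|φ|² dx = 1.6650, and ∫φ*·x³·φ dx = 14.851, so ⟨x³⟩ = 14.851 / 1.6650.
⟨x³⟩ = 8.9197.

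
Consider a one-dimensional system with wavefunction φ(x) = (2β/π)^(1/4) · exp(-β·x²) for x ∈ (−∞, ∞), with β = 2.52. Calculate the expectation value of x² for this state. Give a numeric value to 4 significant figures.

0.09921

⟨x²⟩ = ∫ x²·|φ|² dx (integrals over the domain).
Gaussian moments: ∫x^(2j)·e^(−2βx²) dx = (2j−1)!!/(4β)^j · √(π/(2β)), odd powers integrate to 0; here √(π/(2β)) = 0.78951.
⟨x²⟩ = 0.099206.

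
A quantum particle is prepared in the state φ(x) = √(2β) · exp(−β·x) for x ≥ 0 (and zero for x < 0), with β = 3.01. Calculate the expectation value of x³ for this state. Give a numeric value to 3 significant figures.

0.0275

⟨x³⟩ = ∫ x³·|φ|² dx (integrals over the domain).
Every integrand reduces to terms xʲ·e^(−2βx) on [0, ∞); use ∫₀^∞ xʲ·e^(−2βx) dx = j!/(2β)^(j+1).
⟨x³⟩ = 0.027502.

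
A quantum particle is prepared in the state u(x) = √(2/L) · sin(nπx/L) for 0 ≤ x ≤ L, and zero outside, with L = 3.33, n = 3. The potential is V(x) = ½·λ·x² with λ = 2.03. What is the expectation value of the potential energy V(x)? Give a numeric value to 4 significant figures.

3.688

⟨V⟩ = ∫ V(x)·|u|² dx.
With sin²θ = (1 − cos2θ)/2 on 0 ≤ x ≤ L: ∫sin²(nπx/L) dx = L/2, ∫x·sin²(nπx/L) dx = L²/4, ∫x²·sin²(nπx/L) dx = L³·(1/6 − 1/(4n²π²)); higher powers xᵏ the same way, integrating xᵏ·cos(2nπx/L) by parts.
⟨V⟩ = 3.6884.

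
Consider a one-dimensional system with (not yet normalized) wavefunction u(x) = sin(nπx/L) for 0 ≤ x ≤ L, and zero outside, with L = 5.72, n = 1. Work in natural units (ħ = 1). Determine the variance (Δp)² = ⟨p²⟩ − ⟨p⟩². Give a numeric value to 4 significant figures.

0.3017

Compute ⟨p⟩ and ⟨p²⟩ separately; (Δp)² = ⟨p²⟩ − ⟨p⟩².
d/dx sin(nπx/L) = (nπ/L)·cos(nπx/L) and d²/dx² sin(nπx/L) = −(nπ/L)²·sin(nπx/L); on 0 ≤ x ≤ L, ∫sin²(nπx/L) dx = L/2 and ∫sin(nπx/L)·cos(nπx/L) dx = 0.
Normalization: ∫|u|² dx = 2.8600.
⟨p⟩ = 0.0000 and ⟨p²⟩ = 0.30165.
(Δp)² = 0.30165 − (0.0000)² = 0.30165.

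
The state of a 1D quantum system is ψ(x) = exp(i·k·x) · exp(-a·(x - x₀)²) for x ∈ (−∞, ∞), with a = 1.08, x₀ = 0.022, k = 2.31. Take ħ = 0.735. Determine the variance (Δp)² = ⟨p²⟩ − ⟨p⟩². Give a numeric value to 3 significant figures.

Compute ⟨p⟩ and ⟨p²⟩ separately; (Δp)² = ⟨p²⟩ − ⟨p⟩².
Gaussian moments (u = x − x₀): ∫u^(2j)·e^(−2au²) du = (2j−1)!!/(4a)^j · √(π/(2a)), odd powers integrate to 0; here √(π/(2a)) = 1.2060. Derivatives: ψ′ = (ik − 2au)·ψ, ψ″ = ((ik − 2au)² − 2a)·ψ; the odd-in-u pieces drop out.
Normalization: ∫|ψ|² dx = 1.2060.
⟨p⟩ = 1.6979 and ⟨p²⟩ = 3.4661.
(Δp)² = 3.4661 − (1.6979)² = 0.58344.

0.583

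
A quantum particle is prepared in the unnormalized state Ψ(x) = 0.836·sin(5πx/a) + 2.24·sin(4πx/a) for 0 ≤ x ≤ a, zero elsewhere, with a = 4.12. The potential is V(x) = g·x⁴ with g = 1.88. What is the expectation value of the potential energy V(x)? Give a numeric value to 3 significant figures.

⟨V⟩ = ∫ V(x)·|Ψ|² dx / ∫|Ψ|² dx.
On 0 ≤ x ≤ a (j ≠ l): ∫sin²(jπx/a) dx = a/2, ∫sin(jπx/a)·sin(lπx/a) dx = 0; diagonal moments ∫x·sin²(jπx/a) dx = a²/4, ∫x²·sin²(jπx/a) dx = a³·(1/6 − 1/(4j²π²)); cross terms ∫x·sin(jπx/a)·sin(lπx/a) dx = 0 for j + l even and −4jla²/(π²(j² − l²)²) for j + l odd, ∫x²·sin(jπx/a)·sin(lπx/a) dx = (−1)^(j+l)·4jla³/(π²(j² − l²)²); higher powers the same way via product-to-sum and parts.
State is unnormalized: ∫|Ψ|² dx = 11.776, and ∫Ψ*·V(x)·Ψ dx = 594.18, so ⟨V⟩ = 594.18 / 11.776.
⟨V⟩ = 50.457.

50.5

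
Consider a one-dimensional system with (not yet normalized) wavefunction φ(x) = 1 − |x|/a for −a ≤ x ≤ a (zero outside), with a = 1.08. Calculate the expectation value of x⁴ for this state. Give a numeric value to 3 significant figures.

⟨x⁴⟩ = ∫ x⁴·|φ|² dx / ∫|φ|² dx (integrals over the domain).
φ is even, so ∫ over [−a, a] = 2∫₀ᵃ with φ = 1 − x/a there: ∫₀ᵃ (1 − x/a)² dx = a/3, ∫₀ᵃ x²(1 − x/a)² dx = a³/30, ∫₀ᵃ x⁴(1 − x/a)² dx = a⁵/105.
State is unnormalized: ∫|φ|² dx = 0.72000, and ∫φ*·x⁴·φ dx = 0.027987, so ⟨x⁴⟩ = 0.027987 / 0.72000.
⟨x⁴⟩ = 0.038871.

0.0389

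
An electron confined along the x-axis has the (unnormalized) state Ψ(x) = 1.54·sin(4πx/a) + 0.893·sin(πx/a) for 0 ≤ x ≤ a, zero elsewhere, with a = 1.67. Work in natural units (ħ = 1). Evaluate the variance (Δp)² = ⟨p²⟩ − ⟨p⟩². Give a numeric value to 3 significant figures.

43.3

Compute ⟨p⟩ and ⟨p²⟩ separately; (Δp)² = ⟨p²⟩ − ⟨p⟩².
d²/dx² sin(jπx/a) = −(jπ/a)²·sin(jπx/a); on 0 ≤ x ≤ a, ∫sin²(jπx/a) dx = a/2 and ∫sin(jπx/a)·sin(lπx/a) dx = 0 for j ≠ l, so only diagonal terms survive in ∫|Ψ|² and ∫Ψ·Ψ″; ∫Ψ·Ψ′ dx = [Ψ²/2] between the walls = 0.
Normalization: ∫|Ψ|² dx = 2.6462.
⟨p⟩ = 0.0000 and ⟨p²⟩ = 43.264.
(Δp)² = 43.264 − (0.0000)² = 43.264.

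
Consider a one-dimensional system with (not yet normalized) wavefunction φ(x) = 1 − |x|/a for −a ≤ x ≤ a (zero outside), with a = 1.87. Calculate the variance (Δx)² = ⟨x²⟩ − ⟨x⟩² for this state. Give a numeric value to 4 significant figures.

Compute ⟨x⟩ and ⟨x²⟩ separately, then (Δx)² = ⟨x²⟩ − ⟨x⟩².
φ is even, so ∫ over [−a, a] = 2∫₀ᵃ with φ = 1 − x/a there: ∫₀ᵃ (1 − x/a)² dx = a/3, ∫₀ᵃ x²(1 − x/a)² dx = a³/30, ∫₀ᵃ x⁴(1 − x/a)² dx = a⁵/105.
Normalization: ∫|φ|² dx = 1.2467.
⟨x⟩ = 0.0000 and ⟨x²⟩ = 0.34969.
(Δx)² = 0.34969 − (0.0000)² = 0.34969.

0.3497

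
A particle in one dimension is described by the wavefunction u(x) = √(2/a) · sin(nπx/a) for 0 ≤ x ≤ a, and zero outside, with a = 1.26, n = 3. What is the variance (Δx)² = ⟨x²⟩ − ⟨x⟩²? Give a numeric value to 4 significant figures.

Compute ⟨x⟩ and ⟨x²⟩ separately, then (Δx)² = ⟨x²⟩ − ⟨x⟩².
With sin²θ = (1 − cos2θ)/2 on 0 ≤ x ≤ a: ∫sin²(nπx/a) dx = a/2, ∫x·sin²(nπx/a) dx = a²/4, ∫x²·sin²(nπx/a) dx = a³·(1/6 − 1/(4n²π²)); higher powers xᵏ the same way, integrating xᵏ·cos(2nπx/a) by parts.
⟨x⟩ = 0.63000 and ⟨x²⟩ = 0.52026.
(Δx)² = 0.52026 − (0.63000)² = 0.12336.

0.1234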